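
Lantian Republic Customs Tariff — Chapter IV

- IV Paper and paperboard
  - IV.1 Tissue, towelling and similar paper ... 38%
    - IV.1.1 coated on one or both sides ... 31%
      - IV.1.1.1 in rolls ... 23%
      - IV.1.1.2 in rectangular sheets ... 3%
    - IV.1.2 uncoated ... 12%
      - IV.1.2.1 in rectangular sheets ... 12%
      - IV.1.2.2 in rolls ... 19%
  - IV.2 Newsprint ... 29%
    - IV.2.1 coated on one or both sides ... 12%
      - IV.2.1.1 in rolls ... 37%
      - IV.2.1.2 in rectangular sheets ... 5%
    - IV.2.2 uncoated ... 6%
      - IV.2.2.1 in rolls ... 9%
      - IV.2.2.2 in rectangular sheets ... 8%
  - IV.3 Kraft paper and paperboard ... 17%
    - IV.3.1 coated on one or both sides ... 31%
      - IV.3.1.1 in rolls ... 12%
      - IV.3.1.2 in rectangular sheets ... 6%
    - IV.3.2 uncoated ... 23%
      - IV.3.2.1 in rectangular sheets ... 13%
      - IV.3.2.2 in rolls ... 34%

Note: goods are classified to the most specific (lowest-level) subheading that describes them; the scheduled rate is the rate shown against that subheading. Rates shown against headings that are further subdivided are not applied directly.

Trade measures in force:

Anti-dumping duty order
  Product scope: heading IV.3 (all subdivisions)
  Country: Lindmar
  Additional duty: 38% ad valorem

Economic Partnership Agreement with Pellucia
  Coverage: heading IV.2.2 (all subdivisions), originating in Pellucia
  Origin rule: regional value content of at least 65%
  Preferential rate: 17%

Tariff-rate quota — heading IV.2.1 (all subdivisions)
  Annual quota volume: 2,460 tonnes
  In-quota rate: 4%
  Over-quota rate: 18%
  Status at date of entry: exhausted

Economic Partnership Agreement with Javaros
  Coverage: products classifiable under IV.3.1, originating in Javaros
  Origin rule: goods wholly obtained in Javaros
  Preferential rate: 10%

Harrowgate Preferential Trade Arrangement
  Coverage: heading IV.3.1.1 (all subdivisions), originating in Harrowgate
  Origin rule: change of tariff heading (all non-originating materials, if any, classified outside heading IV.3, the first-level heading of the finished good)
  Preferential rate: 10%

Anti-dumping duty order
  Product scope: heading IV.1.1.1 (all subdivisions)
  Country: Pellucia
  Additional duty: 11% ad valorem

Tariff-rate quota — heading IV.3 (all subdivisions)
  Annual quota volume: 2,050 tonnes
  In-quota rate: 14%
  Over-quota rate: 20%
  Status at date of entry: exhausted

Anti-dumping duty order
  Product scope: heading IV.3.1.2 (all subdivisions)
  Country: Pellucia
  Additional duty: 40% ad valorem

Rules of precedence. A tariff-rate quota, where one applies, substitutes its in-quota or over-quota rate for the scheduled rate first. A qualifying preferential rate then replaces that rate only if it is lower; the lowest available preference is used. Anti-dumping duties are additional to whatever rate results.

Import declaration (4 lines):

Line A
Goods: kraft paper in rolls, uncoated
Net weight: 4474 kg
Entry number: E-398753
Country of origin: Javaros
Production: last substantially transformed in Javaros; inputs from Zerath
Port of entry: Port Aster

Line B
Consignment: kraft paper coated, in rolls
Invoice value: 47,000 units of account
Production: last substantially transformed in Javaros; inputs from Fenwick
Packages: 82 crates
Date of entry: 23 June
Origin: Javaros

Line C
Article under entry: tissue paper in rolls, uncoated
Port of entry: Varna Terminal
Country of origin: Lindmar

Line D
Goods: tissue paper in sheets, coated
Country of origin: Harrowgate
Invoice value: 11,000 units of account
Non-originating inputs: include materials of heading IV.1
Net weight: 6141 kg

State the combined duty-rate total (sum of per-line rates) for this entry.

62%

Line A: kraft paper → IV.3; uncoated → IV.3.2; in rolls → IV.3.2.2. Scheduled 34%. quota on IV.3 exhausted → over-quota 20%; Javaros agreement on IV.3.1: IV.3.2.2 not covered. → 20%.
Line B: kraft paper → IV.3; coated → IV.3.1; in rolls → IV.3.1.1. Scheduled 12%. quota on IV.3 exhausted → over-quota 20%; Javaros agreement on IV.3.1: not wholly obtained. → 20%.
Line C: tissue paper → IV.1; uncoated → IV.1.2; in rolls → IV.1.2.2. Scheduled 19%. No special measure applies. → 19%.
Line D: tissue paper → IV.1; coated → IV.1.1; in sheets → IV.1.1.2. Scheduled 3%. Harrowgate agreement on IV.3.1.1: IV.1.1.2 not covered. → 3%.
Sum: 20% + 20% + 19% + 3% = 62%.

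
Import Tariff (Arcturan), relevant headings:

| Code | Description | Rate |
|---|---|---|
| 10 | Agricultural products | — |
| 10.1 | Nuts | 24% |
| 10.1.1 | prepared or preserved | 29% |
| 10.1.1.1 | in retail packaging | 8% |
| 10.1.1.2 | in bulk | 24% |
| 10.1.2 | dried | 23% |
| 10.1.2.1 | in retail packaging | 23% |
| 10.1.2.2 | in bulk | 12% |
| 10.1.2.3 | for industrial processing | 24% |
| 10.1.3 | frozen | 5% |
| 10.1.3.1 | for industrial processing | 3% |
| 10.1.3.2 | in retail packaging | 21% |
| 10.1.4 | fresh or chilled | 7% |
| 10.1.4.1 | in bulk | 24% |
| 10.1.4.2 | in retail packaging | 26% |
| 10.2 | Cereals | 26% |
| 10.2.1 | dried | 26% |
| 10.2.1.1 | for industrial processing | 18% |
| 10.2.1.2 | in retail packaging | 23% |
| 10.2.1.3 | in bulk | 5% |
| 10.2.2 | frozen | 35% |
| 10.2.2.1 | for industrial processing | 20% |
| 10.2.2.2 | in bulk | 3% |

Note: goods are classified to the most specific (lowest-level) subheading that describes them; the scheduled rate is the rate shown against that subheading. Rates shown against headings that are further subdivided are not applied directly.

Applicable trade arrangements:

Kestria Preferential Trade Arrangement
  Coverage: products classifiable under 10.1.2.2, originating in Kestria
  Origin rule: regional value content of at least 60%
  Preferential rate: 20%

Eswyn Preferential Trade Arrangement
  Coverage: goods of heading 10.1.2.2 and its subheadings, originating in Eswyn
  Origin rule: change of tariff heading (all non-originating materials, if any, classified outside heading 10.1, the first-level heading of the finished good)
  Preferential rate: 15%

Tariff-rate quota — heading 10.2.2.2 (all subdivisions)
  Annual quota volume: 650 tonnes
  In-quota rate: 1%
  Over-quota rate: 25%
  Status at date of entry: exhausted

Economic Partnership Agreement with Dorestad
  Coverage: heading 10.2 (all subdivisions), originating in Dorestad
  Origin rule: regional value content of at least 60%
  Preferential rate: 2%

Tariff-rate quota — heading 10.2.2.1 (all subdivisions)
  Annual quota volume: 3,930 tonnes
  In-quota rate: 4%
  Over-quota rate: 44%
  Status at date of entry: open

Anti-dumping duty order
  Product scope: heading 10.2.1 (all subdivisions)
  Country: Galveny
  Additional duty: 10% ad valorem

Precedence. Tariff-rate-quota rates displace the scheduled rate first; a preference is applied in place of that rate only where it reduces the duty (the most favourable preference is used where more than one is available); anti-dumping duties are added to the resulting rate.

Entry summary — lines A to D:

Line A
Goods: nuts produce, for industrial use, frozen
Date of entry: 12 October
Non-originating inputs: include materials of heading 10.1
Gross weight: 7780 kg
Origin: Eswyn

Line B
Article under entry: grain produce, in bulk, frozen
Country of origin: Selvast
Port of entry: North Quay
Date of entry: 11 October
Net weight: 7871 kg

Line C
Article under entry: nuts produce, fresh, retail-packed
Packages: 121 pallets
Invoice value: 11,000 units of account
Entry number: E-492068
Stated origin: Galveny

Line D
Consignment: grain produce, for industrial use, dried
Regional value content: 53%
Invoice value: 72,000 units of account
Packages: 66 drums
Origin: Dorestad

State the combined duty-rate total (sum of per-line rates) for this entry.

Line A: nuts → 10.1; frozen → 10.1.3; for industrial use → 10.1.3.1. Scheduled 3%. Eswyn agreement on 10.1.2.2: 10.1.3.1 not covered. → 3%.
Line B: grain → 10.2; frozen → 10.2.2; in bulk → 10.2.2.2. Scheduled 3%. quota on 10.2.2.2 exhausted → over-quota 25%. → 25%.
Line C: nuts → 10.1; fresh → 10.1.4; retail-packed → 10.1.4.2. Scheduled 26%. No special measure applies. → 26%.
Line D: grain → 10.2; dried → 10.2.1; for industrial use → 10.2.1.1. Scheduled 18%. Dorestad agreement on 10.2: RVC < 60%. → 18%.
Sum: 3% + 25% + 26% + 18% = 72%.

72%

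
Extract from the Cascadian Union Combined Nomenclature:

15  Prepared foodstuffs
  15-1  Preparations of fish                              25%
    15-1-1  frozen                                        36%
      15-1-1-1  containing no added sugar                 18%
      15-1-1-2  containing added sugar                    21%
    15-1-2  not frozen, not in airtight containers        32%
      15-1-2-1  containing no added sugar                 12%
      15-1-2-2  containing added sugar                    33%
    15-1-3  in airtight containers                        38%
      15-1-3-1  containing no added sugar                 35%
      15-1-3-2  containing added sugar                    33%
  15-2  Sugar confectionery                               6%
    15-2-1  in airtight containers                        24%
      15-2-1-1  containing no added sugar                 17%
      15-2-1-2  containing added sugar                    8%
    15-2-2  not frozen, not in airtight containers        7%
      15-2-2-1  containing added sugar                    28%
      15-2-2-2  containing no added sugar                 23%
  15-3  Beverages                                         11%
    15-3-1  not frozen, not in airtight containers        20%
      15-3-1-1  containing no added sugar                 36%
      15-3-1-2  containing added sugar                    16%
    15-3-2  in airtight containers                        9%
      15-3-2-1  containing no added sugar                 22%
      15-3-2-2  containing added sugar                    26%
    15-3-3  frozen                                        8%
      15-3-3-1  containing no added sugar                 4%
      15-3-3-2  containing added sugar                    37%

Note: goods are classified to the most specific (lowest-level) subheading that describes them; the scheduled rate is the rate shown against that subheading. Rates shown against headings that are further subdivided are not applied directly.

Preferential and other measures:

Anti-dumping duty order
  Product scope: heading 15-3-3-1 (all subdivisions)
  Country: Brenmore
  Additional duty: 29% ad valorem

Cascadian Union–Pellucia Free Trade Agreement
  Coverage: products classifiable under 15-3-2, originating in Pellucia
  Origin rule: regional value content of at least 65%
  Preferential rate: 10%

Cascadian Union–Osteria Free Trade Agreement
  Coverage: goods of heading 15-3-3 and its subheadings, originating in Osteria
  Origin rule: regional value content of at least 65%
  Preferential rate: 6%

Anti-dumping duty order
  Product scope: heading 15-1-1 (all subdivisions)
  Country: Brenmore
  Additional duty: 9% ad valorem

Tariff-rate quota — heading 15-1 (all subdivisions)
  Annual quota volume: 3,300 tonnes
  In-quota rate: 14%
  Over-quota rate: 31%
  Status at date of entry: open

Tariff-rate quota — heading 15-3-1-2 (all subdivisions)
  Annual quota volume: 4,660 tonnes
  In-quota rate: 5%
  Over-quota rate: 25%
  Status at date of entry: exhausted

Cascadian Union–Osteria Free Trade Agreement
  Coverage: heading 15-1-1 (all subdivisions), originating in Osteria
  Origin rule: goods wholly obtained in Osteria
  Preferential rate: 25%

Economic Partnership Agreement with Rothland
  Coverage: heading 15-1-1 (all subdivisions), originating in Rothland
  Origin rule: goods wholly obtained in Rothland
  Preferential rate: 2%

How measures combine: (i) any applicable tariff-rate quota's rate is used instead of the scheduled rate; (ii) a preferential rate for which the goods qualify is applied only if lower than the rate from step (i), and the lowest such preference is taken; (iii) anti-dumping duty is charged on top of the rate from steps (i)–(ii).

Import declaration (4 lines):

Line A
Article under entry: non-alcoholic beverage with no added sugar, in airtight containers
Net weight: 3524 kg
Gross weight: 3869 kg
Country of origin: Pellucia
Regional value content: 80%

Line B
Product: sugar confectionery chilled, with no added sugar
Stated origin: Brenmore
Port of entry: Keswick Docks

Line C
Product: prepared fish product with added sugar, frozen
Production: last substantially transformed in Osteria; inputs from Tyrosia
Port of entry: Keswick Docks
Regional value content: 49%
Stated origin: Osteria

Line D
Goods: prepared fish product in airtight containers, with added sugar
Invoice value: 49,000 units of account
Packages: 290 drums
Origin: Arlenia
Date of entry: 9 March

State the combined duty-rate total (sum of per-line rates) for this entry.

Line A: non-alcoholic beverage → 15-3; in airtight containers → 15-3-2; with no added sugar → 15-3-2-1. Scheduled 22%. Pellucia agreement on 15-3-2: RVC ≥ 65% → 10% available; preferential 10%. → 10%.
Line B: sugar confectionery → 15-2; chilled → 15-2-2; with no added sugar → 15-2-2-2. Scheduled 23%. No special measure applies. → 23%.
Line C: prepared fish product → 15-1; frozen → 15-1-1; with added sugar → 15-1-1-2. Scheduled 21%. quota on 15-1 open → in-quota 14%; Osteria agreement on 15-3-3: 15-1-1-2 not covered; Osteria agreement on 15-1-1: not wholly obtained. → 14%.
Line D: prepared fish product → 15-1; in airtight containers → 15-1-3; with added sugar → 15-1-3-2. Scheduled 33%. quota on 15-1 open → in-quota 14%. → 14%.
Sum: 10% + 23% + 14% + 14% = 61%.

61%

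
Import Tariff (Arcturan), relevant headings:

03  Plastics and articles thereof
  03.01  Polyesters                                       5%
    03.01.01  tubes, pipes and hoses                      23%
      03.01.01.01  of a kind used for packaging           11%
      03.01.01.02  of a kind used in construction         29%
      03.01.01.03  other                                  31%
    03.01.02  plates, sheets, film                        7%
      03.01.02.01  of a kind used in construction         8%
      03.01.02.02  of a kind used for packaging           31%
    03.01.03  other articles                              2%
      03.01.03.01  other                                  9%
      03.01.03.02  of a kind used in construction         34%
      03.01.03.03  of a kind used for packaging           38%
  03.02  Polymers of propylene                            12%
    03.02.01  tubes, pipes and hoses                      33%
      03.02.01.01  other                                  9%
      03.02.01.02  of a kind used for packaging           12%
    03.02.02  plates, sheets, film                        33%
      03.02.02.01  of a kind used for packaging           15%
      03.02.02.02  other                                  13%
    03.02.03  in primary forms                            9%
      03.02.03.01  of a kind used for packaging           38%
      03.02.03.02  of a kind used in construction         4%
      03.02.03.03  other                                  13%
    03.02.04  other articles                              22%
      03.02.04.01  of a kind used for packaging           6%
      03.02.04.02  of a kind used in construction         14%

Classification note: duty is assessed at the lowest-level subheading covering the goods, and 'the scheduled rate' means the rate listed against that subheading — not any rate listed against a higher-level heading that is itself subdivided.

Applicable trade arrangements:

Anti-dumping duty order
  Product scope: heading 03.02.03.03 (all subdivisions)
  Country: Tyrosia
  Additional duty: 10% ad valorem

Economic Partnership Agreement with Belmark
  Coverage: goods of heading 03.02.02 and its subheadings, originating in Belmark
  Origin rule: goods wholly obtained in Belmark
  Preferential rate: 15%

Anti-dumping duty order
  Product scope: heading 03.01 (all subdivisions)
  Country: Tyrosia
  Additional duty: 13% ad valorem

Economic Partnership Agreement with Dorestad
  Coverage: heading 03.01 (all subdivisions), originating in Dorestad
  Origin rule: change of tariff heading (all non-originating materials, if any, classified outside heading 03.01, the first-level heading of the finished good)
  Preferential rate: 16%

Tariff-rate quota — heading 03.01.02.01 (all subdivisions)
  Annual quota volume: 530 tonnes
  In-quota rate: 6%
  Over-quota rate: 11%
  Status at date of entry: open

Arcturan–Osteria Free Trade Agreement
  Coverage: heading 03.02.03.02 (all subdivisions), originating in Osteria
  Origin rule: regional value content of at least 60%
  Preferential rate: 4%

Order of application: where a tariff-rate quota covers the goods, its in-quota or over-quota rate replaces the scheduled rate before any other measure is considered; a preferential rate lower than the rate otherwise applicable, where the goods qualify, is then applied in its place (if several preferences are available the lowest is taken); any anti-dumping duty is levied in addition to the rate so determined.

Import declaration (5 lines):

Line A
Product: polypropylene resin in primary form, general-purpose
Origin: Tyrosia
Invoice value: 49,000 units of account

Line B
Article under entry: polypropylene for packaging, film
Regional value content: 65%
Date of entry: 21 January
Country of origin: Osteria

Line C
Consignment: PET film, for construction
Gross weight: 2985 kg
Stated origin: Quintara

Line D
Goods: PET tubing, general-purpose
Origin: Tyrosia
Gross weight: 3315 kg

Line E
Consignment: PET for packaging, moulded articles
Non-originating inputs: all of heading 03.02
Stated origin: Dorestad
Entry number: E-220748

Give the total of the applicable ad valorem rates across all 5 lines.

Line A: polypropylene → 03.02; resin in primary form → 03.02.03; general-purpose → 03.02.03.03. Scheduled 13%. anti-dumping (Tyrosia, 03.02.03.03): +10%; total 13% + 10% = 23%. → 23%.
Line B: polypropylene → 03.02; film → 03.02.02; for packaging → 03.02.02.01. Scheduled 15%. Osteria agreement on 03.02.03.02: 03.02.02.01 not covered. → 15%.
Line C: PET → 03.01; film → 03.01.02; for construction → 03.01.02.01. Scheduled 8%. quota on 03.01.02.01 open → in-quota 6%. → 6%.
Line D: PET → 03.01; tubing → 03.01.01; general-purpose → 03.01.01.03. Scheduled 31%. anti-dumping (Tyrosia, 03.01): +13%; total 31% + 13% = 44%. → 44%.
Line E: PET → 03.01; moulded articles → 03.01.03; for packaging → 03.01.03.03. Scheduled 38%. Dorestad agreement on 03.01: CTH met → 16% available; preferential 16%. → 16%.
Sum: 23% + 15% + 6% + 44% + 16% = 104%.

104%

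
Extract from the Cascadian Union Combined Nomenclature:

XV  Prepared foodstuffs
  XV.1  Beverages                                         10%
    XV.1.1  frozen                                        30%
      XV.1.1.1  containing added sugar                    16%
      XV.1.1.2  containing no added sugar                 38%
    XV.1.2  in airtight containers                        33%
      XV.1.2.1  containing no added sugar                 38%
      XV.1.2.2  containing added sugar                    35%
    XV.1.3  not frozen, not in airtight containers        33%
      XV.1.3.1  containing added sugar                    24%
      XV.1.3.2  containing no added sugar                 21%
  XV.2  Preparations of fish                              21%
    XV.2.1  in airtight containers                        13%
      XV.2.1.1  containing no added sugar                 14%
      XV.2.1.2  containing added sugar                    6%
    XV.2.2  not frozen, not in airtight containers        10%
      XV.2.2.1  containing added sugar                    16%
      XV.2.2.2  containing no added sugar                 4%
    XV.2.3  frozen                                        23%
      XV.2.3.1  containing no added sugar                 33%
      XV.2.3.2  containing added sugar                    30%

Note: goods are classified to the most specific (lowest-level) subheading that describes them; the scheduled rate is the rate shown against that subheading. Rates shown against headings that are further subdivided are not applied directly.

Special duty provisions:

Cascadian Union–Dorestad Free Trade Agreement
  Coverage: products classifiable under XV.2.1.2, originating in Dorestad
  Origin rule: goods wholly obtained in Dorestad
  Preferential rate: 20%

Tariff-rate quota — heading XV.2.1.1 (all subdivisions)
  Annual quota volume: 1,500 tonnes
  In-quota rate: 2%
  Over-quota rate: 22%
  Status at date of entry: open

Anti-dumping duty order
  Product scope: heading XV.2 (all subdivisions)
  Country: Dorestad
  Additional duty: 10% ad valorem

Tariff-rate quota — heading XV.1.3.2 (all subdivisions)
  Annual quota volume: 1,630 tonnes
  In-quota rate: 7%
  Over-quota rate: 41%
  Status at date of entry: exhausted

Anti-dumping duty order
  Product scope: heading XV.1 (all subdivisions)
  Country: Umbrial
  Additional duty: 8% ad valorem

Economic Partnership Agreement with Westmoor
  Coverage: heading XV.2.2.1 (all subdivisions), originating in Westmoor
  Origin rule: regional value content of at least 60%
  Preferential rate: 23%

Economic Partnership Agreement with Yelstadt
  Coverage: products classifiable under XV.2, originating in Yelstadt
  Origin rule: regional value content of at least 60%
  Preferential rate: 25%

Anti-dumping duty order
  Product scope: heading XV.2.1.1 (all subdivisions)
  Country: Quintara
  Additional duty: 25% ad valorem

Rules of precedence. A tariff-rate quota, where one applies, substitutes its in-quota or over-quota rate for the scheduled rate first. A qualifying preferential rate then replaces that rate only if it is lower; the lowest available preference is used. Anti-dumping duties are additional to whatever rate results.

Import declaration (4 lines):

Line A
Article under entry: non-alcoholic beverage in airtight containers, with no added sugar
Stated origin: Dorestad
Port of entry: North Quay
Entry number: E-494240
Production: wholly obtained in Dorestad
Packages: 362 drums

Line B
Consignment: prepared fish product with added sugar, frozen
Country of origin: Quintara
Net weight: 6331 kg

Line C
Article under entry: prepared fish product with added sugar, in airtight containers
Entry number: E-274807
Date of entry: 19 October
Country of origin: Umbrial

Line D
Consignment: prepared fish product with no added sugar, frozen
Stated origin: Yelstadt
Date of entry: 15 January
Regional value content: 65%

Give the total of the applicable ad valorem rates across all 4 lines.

Line A: non-alcoholic beverage → XV.1; in airtight containers → XV.1.2; with no added sugar → XV.1.2.1. Scheduled 38%. Dorestad agreement on XV.2.1.2: XV.1.2.1 not covered. → 38%.
Line B: prepared fish product → XV.2; frozen → XV.2.3; with added sugar → XV.2.3.2. Scheduled 30%. No special measure applies. → 30%.
Line C: prepared fish product → XV.2; in airtight containers → XV.2.1; with added sugar → XV.2.1.2. Scheduled 6%. No special measure applies. → 6%.
Line D: prepared fish product → XV.2; frozen → XV.2.3; with no added sugar → XV.2.3.1. Scheduled 33%. Yelstadt agreement on XV.2: RVC ≥ 60% → 25% available; preferential 25%. → 25%.
Sum: 38% + 30% + 6% + 25% = 99%.

99%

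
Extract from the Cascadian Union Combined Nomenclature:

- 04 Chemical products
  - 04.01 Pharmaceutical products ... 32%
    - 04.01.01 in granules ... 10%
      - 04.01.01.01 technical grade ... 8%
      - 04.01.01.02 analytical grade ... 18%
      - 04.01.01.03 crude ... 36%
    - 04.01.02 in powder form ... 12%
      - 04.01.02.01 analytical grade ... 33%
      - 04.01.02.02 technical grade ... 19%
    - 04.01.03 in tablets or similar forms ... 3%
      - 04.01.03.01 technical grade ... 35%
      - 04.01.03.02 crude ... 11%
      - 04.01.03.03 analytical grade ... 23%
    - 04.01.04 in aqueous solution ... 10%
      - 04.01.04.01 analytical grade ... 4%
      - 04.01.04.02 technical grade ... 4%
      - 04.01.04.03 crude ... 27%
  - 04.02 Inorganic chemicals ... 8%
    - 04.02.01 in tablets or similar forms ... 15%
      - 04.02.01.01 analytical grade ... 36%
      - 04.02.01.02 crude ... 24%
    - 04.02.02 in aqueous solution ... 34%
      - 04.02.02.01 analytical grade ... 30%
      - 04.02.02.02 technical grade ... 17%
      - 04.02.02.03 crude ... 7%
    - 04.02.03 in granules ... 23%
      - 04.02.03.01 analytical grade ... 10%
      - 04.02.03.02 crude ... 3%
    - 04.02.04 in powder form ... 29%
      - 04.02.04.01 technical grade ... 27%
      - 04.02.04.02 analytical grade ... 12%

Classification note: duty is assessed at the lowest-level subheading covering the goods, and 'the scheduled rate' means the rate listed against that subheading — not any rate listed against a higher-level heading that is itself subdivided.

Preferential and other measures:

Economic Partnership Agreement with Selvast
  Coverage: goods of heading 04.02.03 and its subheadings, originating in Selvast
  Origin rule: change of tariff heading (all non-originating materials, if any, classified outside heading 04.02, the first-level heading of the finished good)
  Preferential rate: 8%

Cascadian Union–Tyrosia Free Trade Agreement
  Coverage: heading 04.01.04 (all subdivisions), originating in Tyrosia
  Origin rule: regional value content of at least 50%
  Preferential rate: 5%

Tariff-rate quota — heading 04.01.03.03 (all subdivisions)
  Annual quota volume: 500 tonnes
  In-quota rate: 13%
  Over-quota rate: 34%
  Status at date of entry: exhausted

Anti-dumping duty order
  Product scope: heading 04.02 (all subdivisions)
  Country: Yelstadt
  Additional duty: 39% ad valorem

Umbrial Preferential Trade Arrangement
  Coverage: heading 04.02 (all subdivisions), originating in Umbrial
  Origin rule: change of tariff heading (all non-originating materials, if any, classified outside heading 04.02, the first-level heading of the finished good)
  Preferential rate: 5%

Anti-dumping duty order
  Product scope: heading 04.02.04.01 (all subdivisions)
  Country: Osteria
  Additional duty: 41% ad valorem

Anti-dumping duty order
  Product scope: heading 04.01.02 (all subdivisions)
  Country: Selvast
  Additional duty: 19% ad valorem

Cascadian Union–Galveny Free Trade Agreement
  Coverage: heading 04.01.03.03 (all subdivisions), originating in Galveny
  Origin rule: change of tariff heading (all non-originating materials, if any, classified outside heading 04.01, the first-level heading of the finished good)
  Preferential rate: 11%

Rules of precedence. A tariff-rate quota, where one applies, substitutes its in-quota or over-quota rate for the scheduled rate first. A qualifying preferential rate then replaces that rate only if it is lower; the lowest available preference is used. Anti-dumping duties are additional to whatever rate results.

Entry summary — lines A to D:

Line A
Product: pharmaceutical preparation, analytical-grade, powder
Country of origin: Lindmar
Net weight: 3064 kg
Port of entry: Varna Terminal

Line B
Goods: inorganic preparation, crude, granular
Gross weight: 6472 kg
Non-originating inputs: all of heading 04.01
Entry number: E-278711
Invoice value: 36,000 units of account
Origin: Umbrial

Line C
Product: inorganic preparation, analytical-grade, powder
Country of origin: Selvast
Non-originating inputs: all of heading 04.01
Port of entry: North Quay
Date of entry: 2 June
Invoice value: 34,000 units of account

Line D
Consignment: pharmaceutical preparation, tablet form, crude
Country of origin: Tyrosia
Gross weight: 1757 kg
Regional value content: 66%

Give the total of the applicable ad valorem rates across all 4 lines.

59%

Line A: pharmaceutical → 04.01; powder → 04.01.02; analytical-grade → 04.01.02.01. Scheduled 33%. No special measure applies. → 33%.
Line B: inorganic → 04.02; granular → 04.02.03; crude → 04.02.03.02. Scheduled 3%. Umbrial agreement on 04.02: CTH met → 5% available; preference 5% not lower than 3% → no reduction. → 3%.
Line C: inorganic → 04.02; powder → 04.02.04; analytical-grade → 04.02.04.02. Scheduled 12%. Selvast agreement on 04.02.03: 04.02.04.02 not covered. → 12%.
Line D: pharmaceutical → 04.01; tablet form → 04.01.03; crude → 04.01.03.02. Scheduled 11%. Tyrosia agreement on 04.01.04: 04.01.03.02 not covered. → 11%.
Sum: 33% + 3% + 12% + 11% = 59%.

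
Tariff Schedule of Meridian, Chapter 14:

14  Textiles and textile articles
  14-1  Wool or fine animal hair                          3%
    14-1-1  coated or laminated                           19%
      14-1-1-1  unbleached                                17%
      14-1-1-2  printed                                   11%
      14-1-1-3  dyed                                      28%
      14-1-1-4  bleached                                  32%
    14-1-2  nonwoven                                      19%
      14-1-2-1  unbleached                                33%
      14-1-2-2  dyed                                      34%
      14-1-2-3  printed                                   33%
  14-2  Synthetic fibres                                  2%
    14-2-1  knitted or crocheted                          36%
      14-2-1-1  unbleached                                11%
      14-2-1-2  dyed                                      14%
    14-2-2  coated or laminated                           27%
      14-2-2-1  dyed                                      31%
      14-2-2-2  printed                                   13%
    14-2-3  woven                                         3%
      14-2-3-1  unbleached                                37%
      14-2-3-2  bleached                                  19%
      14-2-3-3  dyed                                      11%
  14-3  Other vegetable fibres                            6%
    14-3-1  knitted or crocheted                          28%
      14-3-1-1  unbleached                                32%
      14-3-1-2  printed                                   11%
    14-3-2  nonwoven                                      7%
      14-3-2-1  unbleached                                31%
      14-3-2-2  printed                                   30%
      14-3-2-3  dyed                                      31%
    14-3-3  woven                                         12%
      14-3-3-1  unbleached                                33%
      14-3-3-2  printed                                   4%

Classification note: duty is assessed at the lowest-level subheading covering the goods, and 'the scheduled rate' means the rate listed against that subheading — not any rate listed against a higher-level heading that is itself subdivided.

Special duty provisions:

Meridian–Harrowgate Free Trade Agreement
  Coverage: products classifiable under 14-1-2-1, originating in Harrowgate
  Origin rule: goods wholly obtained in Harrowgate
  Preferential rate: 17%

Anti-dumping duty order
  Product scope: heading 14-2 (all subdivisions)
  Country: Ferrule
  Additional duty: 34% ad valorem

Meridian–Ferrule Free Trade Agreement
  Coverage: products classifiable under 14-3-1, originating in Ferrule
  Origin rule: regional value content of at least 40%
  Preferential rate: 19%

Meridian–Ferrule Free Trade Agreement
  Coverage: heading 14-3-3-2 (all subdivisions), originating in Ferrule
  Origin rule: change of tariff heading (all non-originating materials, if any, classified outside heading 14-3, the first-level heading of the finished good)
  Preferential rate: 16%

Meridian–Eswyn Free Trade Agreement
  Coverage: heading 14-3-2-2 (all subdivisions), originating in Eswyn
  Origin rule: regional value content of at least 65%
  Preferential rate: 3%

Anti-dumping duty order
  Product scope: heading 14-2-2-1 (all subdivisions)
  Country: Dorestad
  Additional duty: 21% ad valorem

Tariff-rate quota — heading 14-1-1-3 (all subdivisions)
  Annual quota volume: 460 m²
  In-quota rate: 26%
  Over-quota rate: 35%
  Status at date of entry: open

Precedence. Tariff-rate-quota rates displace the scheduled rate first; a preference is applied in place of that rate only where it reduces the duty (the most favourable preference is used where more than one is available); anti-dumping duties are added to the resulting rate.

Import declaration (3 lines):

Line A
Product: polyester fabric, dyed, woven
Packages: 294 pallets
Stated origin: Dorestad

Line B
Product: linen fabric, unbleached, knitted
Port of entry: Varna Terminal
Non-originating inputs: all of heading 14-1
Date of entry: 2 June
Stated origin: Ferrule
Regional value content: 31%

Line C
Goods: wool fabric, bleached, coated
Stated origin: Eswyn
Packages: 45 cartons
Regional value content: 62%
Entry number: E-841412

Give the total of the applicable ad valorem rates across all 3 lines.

75%

Line A: polyester → 14-2; woven → 14-2-3; dyed → 14-2-3-3. Scheduled 11%. No special measure applies. → 11%.
Line B: linen → 14-3; knitted → 14-3-1; unbleached → 14-3-1-1. Scheduled 32%. Ferrule agreement on 14-3-1: RVC < 40%; Ferrule agreement on 14-3-3-2: 14-3-1-1 not covered. → 32%.
Line C: wool → 14-1; coated → 14-1-1; bleached → 14-1-1-4. Scheduled 32%. Eswyn agreement on 14-3-2-2: 14-1-1-4 not covered. → 32%.
Sum: 11% + 32% + 32% = 75%.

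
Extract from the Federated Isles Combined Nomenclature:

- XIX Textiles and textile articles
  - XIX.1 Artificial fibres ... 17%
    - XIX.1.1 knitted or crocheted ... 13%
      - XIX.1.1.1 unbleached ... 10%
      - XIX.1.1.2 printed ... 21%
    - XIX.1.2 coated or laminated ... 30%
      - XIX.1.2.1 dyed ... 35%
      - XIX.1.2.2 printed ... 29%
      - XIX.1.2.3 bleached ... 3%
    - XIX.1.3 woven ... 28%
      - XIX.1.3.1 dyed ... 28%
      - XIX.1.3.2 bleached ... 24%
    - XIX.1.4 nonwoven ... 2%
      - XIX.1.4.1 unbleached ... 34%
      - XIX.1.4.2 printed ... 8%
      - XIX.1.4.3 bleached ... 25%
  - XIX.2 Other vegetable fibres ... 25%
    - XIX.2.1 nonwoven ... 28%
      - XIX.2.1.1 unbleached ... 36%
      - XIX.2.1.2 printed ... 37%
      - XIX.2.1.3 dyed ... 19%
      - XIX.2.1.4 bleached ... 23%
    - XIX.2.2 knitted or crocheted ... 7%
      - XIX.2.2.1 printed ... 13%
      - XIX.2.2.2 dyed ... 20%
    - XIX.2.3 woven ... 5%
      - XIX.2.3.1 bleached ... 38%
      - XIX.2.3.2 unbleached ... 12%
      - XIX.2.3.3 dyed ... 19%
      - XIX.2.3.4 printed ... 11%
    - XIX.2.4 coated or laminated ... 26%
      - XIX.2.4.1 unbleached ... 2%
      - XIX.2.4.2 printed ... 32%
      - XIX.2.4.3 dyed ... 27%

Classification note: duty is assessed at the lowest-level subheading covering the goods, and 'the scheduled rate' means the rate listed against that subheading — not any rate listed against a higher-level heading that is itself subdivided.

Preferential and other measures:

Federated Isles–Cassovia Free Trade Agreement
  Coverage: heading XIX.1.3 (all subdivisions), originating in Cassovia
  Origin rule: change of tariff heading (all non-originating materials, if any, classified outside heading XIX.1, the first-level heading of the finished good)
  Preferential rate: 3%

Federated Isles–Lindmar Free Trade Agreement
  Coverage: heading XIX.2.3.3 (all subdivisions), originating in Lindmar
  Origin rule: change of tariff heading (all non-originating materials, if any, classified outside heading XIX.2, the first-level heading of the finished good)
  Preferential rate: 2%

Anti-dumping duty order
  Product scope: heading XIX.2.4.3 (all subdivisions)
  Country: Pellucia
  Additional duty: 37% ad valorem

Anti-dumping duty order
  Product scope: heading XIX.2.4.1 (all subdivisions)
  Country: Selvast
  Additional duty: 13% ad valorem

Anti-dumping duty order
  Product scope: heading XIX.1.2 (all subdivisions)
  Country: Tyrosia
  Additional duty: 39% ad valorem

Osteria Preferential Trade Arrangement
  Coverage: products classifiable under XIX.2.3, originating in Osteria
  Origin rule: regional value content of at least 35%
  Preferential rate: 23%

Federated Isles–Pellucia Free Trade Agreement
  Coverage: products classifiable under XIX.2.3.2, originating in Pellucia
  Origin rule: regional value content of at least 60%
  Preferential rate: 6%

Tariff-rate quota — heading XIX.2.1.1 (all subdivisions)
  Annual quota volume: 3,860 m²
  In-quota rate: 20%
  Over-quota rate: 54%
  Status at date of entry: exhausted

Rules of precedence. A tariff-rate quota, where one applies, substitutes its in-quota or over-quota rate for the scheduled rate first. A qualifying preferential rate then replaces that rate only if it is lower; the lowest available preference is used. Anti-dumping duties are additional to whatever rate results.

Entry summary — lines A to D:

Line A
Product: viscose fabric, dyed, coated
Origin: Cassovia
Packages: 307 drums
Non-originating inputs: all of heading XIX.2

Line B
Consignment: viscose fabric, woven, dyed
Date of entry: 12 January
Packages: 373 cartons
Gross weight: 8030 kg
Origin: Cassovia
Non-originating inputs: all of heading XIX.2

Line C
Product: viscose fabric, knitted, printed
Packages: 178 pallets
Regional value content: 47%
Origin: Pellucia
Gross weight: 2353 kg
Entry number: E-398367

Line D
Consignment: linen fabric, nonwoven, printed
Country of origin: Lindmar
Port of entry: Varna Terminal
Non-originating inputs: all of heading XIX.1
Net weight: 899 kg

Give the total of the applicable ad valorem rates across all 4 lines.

96%

Line A: viscose → XIX.1; coated → XIX.1.2; dyed → XIX.1.2.1. Scheduled 35%. Cassovia agreement on XIX.1.3: XIX.1.2.1 not covered. → 35%.
Line B: viscose → XIX.1; woven → XIX.1.3; dyed → XIX.1.3.1. Scheduled 28%. Cassovia agreement on XIX.1.3: CTH met → 3% available; preferential 3%. → 3%.
Line C: viscose → XIX.1; knitted → XIX.1.1; printed → XIX.1.1.2. Scheduled 21%. Pellucia agreement on XIX.2.3.2: XIX.1.1.2 not covered. → 21%.
Line D: linen → XIX.2; nonwoven → XIX.2.1; printed → XIX.2.1.2. Scheduled 37%. Lindmar agreement on XIX.2.3.3: XIX.2.1.2 not covered. → 37%.
Sum: 35% + 3% + 21% + 37% = 96%.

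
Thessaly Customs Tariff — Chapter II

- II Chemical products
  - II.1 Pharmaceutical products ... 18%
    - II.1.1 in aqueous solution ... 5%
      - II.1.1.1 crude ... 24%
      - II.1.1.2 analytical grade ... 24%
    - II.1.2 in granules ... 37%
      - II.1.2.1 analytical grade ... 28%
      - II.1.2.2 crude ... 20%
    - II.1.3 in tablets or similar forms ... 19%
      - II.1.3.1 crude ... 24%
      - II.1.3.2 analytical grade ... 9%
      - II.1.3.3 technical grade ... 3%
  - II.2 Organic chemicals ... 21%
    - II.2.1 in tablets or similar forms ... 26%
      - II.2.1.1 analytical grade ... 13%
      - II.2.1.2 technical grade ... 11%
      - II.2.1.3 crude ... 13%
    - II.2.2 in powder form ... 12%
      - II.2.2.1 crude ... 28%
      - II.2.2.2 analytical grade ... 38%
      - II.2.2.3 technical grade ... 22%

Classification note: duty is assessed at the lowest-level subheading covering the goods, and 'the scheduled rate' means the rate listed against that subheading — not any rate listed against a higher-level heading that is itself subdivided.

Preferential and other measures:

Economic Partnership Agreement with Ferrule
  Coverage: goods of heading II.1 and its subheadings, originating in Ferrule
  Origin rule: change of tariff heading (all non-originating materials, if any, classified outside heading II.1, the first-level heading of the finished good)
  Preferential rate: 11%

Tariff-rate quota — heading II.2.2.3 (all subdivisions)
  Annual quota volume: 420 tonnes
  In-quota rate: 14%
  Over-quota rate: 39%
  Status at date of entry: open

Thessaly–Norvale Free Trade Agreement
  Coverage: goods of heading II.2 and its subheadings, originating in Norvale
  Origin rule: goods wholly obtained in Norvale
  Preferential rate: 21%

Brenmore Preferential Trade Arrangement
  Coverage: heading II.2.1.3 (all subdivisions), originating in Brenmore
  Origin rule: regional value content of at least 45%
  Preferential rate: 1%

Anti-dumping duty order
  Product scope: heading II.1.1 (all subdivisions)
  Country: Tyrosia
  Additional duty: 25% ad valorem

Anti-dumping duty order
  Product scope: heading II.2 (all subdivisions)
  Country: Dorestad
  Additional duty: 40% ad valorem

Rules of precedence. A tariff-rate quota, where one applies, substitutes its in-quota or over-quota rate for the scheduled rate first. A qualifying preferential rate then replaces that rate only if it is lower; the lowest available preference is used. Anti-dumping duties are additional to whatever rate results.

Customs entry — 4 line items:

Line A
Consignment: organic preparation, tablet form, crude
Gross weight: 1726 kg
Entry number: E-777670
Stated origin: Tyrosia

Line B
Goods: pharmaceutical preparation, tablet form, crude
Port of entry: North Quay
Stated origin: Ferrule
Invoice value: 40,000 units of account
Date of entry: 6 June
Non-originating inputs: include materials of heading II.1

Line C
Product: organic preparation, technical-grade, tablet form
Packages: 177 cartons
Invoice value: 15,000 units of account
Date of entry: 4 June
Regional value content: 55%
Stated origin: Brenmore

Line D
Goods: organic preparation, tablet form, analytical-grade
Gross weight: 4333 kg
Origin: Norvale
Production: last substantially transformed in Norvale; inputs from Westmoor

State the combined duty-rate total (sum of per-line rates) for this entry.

Line A: organic → II.2; tablet form → II.2.1; crude → II.2.1.3. Scheduled 13%. No special measure applies. → 13%.
Line B: pharmaceutical → II.1; tablet form → II.1.3; crude → II.1.3.1. Scheduled 24%. Ferrule agreement on II.1: CTH not met. → 24%.
Line C: organic → II.2; tablet form → II.2.1; technical-grade → II.2.1.2. Scheduled 11%. Brenmore agreement on II.2.1.3: II.2.1.2 not covered. → 11%.
Line D: organic → II.2; tablet form → II.2.1; analytical-grade → II.2.1.1. Scheduled 13%. Norvale agreement on II.2: not wholly obtained. → 13%.
Sum: 13% + 24% + 11% + 13% = 61%.

61%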